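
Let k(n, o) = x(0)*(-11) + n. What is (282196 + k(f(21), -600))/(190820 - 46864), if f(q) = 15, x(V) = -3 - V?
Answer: 70561/35989 ≈ 1.9606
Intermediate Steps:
k(n, o) = 33 + n (k(n, o) = (-3 - 1*0)*(-11) + n = (-3 + 0)*(-11) + n = -3*(-11) + n = 33 + n)
(282196 + k(f(21), -600))/(190820 - 46864) = (282196 + (33 + 15))/(190820 - 46864) = (282196 + 48)/143956 = 282244*(1/143956) = 70561/35989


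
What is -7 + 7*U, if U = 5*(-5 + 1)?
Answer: -147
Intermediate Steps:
U = -20 (U = 5*(-4) = -20)
-7 + 7*U = -7 + 7*(-20) = -7 - 140 = -147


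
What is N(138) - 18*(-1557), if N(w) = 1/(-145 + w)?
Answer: 196181/7 ≈ 28026.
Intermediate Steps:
N(138) - 18*(-1557) = 1/(-145 + 138) - 18*(-1557) = 1/(-7) + 28026 = -⅐ + 28026 = 196181/7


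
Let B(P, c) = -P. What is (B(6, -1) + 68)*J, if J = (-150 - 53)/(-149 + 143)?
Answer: 6293/3 ≈ 2097.7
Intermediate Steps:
J = 203/6 (J = -203/(-6) = -203*(-⅙) = 203/6 ≈ 33.833)
(B(6, -1) + 68)*J = (-1*6 + 68)*(203/6) = (-6 + 68)*(203/6) = 62*(203/6) = 6293/3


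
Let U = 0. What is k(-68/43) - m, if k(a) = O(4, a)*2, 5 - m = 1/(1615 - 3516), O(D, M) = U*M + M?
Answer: -667294/81743 ≈ -8.1633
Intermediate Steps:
O(D, M) = M (O(D, M) = 0*M + M = 0 + M = M)
m = 9506/1901 (m = 5 - 1/(1615 - 3516) = 5 - 1/(-1901) = 5 - 1*(-1/1901) = 5 + 1/1901 = 9506/1901 ≈ 5.0005)
k(a) = 2*a (k(a) = a*2 = 2*a)
k(-68/43) - m = 2*(-68/43) - 1*9506/1901 = 2*(-68*1/43) - 9506/1901 = 2*(-68/43) - 9506/1901 = -136/43 - 9506/1901 = -667294/81743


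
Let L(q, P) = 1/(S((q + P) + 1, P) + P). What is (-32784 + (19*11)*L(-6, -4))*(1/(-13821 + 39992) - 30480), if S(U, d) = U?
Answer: 340136700177679/340223 ≈ 9.9975e+8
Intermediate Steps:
L(q, P) = 1/(1 + q + 2*P) (L(q, P) = 1/(((q + P) + 1) + P) = 1/(((P + q) + 1) + P) = 1/((1 + P + q) + P) = 1/(1 + q + 2*P))
(-32784 + (19*11)*L(-6, -4))*(1/(-13821 + 39992) - 30480) = (-32784 + (19*11)/(1 - 6 + 2*(-4)))*(1/(-13821 + 39992) - 30480) = (-32784 + 209/(1 - 6 - 8))*(1/26171 - 30480) = (-32784 + 209/(-13))*(1/26171 - 30480) = (-32784 + 209*(-1/13))*(-797692079/26171) = (-32784 - 209/13)*(-797692079/26171) = -426401/13*(-797692079/26171) = 340136700177679/340223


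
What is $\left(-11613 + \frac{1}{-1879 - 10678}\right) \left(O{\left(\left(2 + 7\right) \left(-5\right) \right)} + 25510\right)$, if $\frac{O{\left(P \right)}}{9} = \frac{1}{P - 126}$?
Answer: $- \frac{70679502968538}{238583} \approx -2.9625 \cdot 10^{8}$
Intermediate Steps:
$O{\left(P \right)} = \frac{9}{-126 + P}$ ($O{\left(P \right)} = \frac{9}{P - 126} = \frac{9}{-126 + P}$)
$\left(-11613 + \frac{1}{-1879 - 10678}\right) \left(O{\left(\left(2 + 7\right) \left(-5\right) \right)} + 25510\right) = \left(-11613 + \frac{1}{-1879 - 10678}\right) \left(\frac{9}{-126 + \left(2 + 7\right) \left(-5\right)} + 25510\right) = \left(-11613 + \frac{1}{-12557}\right) \left(\frac{9}{-126 + 9 \left(-5\right)} + 25510\right) = \left(-11613 - \frac{1}{12557}\right) \left(\frac{9}{-126 - 45} + 25510\right) = - \frac{145824442 \left(\frac{9}{-171} + 25510\right)}{12557} = - \frac{145824442 \left(9 \left(- \frac{1}{171}\right) + 25510\right)}{12557} = - \frac{145824442 \left(- \frac{1}{19} + 25510\right)}{12557} = \left(- \frac{145824442}{12557}\right) \frac{484689}{19} = - \frac{70679502968538}{238583}$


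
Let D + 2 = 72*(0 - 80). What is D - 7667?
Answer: -13429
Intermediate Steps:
D = -5762 (D = -2 + 72*(0 - 80) = -2 + 72*(-80) = -2 - 5760 = -5762)
D - 7667 = -5762 - 7667 = -13429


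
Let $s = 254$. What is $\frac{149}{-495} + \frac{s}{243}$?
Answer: $\frac{9947}{13365} \approx 0.74426$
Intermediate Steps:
$\frac{149}{-495} + \frac{s}{243} = \frac{149}{-495} + \frac{254}{243} = 149 \left(- \frac{1}{495}\right) + 254 \cdot \frac{1}{243} = - \frac{149}{495} + \frac{254}{243} = \frac{9947}{13365}$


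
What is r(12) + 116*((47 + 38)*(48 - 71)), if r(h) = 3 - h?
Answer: -226789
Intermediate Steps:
r(12) + 116*((47 + 38)*(48 - 71)) = (3 - 1*12) + 116*((47 + 38)*(48 - 71)) = (3 - 12) + 116*(85*(-23)) = -9 + 116*(-1955) = -9 - 226780 = -226789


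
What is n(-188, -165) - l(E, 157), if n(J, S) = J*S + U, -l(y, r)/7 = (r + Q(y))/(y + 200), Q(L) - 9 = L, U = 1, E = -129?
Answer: 2202750/71 ≈ 31025.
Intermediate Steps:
Q(L) = 9 + L
l(y, r) = -7*(9 + r + y)/(200 + y) (l(y, r) = -7*(r + (9 + y))/(y + 200) = -7*(9 + r + y)/(200 + y))
n(J, S) = 1 + J*S (n(J, S) = J*S + 1 = 1 + J*S)
n(-188, -165) - l(E, 157) = (1 - 188*(-165)) - 7*(-9 - 1*157 - 1*(-129))/(200 - 129) = (1 + 31020) - 7*(-9 - 157 + 129)/71 = 31021 - 7*(-37)/71 = 31021 - 1*(-259/71) = 31021 + 259/71 = 2202750/71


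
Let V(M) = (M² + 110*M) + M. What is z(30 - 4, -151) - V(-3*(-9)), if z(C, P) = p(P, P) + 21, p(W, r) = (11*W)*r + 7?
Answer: 247113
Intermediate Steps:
p(W, r) = 7 + 11*W*r (p(W, r) = 11*W*r + 7 = 7 + 11*W*r)
z(C, P) = 28 + 11*P² (z(C, P) = (7 + 11*P*P) + 21 = (7 + 11*P²) + 21 = 28 + 11*P²)
V(M) = M² + 111*M
z(30 - 4, -151) - V(-3*(-9)) = (28 + 11*(-151)²) - (-3*(-9))*(111 - 3*(-9)) = (28 + 11*22801) - 27*(111 + 27) = (28 + 250811) - 27*138 = 250839 - 1*3726 = 250839 - 3726 = 247113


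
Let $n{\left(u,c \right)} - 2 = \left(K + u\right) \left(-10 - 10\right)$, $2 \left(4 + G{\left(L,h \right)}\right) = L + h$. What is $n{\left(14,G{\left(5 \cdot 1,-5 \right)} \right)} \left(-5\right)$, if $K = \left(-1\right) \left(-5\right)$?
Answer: $1890$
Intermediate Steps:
$G{\left(L,h \right)} = -4 + \frac{L}{2} + \frac{h}{2}$ ($G{\left(L,h \right)} = -4 + \frac{L + h}{2} = -4 + \left(\frac{L}{2} + \frac{h}{2}\right) = -4 + \frac{L}{2} + \frac{h}{2}$)
$K = 5$
$n{\left(u,c \right)} = -98 - 20 u$ ($n{\left(u,c \right)} = 2 + \left(5 + u\right) \left(-10 - 10\right) = 2 + \left(5 + u\right) \left(-20\right) = 2 - \left(100 + 20 u\right) = -98 - 20 u$)
$n{\left(14,G{\left(5 \cdot 1,-5 \right)} \right)} \left(-5\right) = \left(-98 - 280\right) \left(-5\right) = \left(-378\right) \left(-5\right) = 1890$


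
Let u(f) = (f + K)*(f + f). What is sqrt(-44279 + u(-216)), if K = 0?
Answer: sqrt(49033) ≈ 221.43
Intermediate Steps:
u(f) = 2*f**2 (u(f) = (f + 0)*(f + f) = f*(2*f) = 2*f**2)
sqrt(-44279 + u(-216)) = sqrt(-44279 + 2*(-216)**2) = sqrt(-44279 + 2*46656) = sqrt(-44279 + 93312) = sqrt(49033)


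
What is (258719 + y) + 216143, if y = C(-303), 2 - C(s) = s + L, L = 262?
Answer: 474905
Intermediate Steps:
C(s) = -260 - s (C(s) = 2 - (s + 262) = 2 - (262 + s) = 2 + (-262 - s) = -260 - s)
y = 43 (y = -260 - 1*(-303) = -260 + 303 = 43)
(258719 + y) + 216143 = (258719 + 43) + 216143 = 258762 + 216143 = 474905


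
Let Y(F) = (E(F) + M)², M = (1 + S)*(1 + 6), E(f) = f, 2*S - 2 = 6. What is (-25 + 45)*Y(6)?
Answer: 33620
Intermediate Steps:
S = 4 (S = 1 + (½)*6 = 1 + 3 = 4)
M = 35 (M = (1 + 4)*(1 + 6) = 5*7 = 35)
Y(F) = (35 + F)² (Y(F) = (F + 35)² = (35 + F)²)
(-25 + 45)*Y(6) = (-25 + 45)*(35 + 6)² = 20*41² = 20*1681 = 33620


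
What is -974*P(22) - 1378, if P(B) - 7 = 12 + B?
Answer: -41312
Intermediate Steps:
P(B) = 19 + B (P(B) = 7 + (12 + B) = 19 + B)
-974*P(22) - 1378 = -974*(19 + 22) - 1378 = -974*41 - 1378 = -39934 - 1378 = -41312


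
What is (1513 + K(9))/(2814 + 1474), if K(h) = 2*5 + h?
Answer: 383/1072 ≈ 0.35728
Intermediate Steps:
K(h) = 10 + h
(1513 + K(9))/(2814 + 1474) = (1513 + (10 + 9))/(2814 + 1474) = (1513 + 19)/4288 = 1532*(1/4288) = 383/1072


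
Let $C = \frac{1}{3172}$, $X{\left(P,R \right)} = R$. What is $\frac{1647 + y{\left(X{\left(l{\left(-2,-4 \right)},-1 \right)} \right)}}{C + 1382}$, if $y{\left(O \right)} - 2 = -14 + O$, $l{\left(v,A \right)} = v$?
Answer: $\frac{5183048}{4383705} \approx 1.1823$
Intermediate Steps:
$C = \frac{1}{3172} \approx 0.00031526$
$y{\left(O \right)} = -12 + O$ ($y{\left(O \right)} = 2 + \left(-14 + O\right) = -12 + O$)
$\frac{1647 + y{\left(X{\left(l{\left(-2,-4 \right)},-1 \right)} \right)}}{C + 1382} = \frac{1647 - 13}{\frac{1}{3172} + 1382} = \frac{1647 - 13}{\frac{4383705}{3172}} = 1634 \cdot \frac{3172}{4383705} = \frac{5183048}{4383705}$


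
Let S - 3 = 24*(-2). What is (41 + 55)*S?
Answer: -4320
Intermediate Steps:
S = -45 (S = 3 + 24*(-2) = 3 - 48 = -45)
(41 + 55)*S = (41 + 55)*(-45) = 96*(-45) = -4320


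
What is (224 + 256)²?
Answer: 230400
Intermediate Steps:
(224 + 256)² = 480² = 230400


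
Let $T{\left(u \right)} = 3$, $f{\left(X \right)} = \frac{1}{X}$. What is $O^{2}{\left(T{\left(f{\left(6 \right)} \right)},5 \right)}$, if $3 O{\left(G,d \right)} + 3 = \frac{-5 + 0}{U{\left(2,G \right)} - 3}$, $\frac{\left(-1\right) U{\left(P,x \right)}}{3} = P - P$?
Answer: $\frac{16}{81} \approx 0.19753$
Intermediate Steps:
$U{\left(P,x \right)} = 0$ ($U{\left(P,x \right)} = - 3 \left(P - P\right) = \left(-3\right) 0 = 0$)
$O{\left(G,d \right)} = - \frac{4}{9}$ ($O{\left(G,d \right)} = -1 + \frac{\left(-5 + 0\right) \frac{1}{0 - 3}}{3} = -1 + \frac{\left(-5\right) \frac{1}{-3}}{3} = -1 + \frac{\left(-5\right) \left(- \frac{1}{3}\right)}{3} = -1 + \frac{1}{3} \cdot \frac{5}{3} = -1 + \frac{5}{9} = - \frac{4}{9}$)
$O^{2}{\left(T{\left(f{\left(6 \right)} \right)},5 \right)} = \left(- \frac{4}{9}\right)^{2} = \frac{16}{81}$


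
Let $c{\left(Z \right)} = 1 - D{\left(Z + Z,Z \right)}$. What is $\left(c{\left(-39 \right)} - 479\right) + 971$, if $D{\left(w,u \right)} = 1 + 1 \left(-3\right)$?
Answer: $495$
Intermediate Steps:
$D{\left(w,u \right)} = -2$ ($D{\left(w,u \right)} = 1 - 3 = -2$)
$c{\left(Z \right)} = 3$ ($c{\left(Z \right)} = 1 - -2 = 1 + 2 = 3$)
$\left(c{\left(-39 \right)} - 479\right) + 971 = \left(3 - 479\right) + 971 = -476 + 971 = 495$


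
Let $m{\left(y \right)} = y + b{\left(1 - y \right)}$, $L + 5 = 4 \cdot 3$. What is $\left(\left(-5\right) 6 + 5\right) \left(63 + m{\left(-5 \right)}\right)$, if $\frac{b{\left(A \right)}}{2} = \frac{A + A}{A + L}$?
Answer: $- \frac{19450}{13} \approx -1496.2$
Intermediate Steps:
$L = 7$ ($L = -5 + 4 \cdot 3 = -5 + 12 = 7$)
$b{\left(A \right)} = \frac{4 A}{7 + A}$ ($b{\left(A \right)} = 2 \frac{A + A}{A + 7} = 2 \frac{2 A}{7 + A} = \frac{4 A}{7 + A}$)
$m{\left(y \right)} = y + \frac{4 \left(1 - y\right)}{8 - y}$ ($m{\left(y \right)} = y + \frac{4 \left(1 - y\right)}{7 - \left(-1 + y\right)} = y + \frac{4 \left(1 - y\right)}{8 - y}$)
$\left(\left(-5\right) 6 + 5\right) \left(63 + m{\left(-5 \right)}\right) = \left(\left(-5\right) 6 + 5\right) \left(63 + \frac{-4 + \left(-5\right)^{2} - -20}{-8 - 5}\right) = \left(-30 + 5\right) \left(63 + \frac{-4 + 25 + 20}{-13}\right) = - 25 \left(63 - \frac{41}{13}\right) = \left(-25\right) \frac{778}{13} = - \frac{19450}{13}$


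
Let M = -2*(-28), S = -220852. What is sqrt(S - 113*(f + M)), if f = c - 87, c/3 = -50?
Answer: I*sqrt(200399) ≈ 447.66*I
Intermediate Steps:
c = -150 (c = 3*(-50) = -150)
M = 56
f = -237 (f = -150 - 87 = -237)
sqrt(S - 113*(f + M)) = sqrt(-220852 - 113*(-237 + 56)) = sqrt(-220852 - 113*(-181)) = sqrt(-220852 + 20453) = sqrt(-200399) = I*sqrt(200399)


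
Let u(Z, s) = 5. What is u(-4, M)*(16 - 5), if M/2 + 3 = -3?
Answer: 55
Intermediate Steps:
M = -12 (M = -6 + 2*(-3) = -6 - 6 = -12)
u(-4, M)*(16 - 5) = 5*(16 - 5) = 5*11 = 55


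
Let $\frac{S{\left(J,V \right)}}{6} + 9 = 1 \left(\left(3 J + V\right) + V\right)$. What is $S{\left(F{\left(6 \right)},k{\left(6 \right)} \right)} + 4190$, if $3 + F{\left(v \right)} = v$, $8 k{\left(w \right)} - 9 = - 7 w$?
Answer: $\frac{8281}{2} \approx 4140.5$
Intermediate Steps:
$k{\left(w \right)} = \frac{9}{8} - \frac{7 w}{8}$ ($k{\left(w \right)} = \frac{9}{8} + \frac{\left(-7\right) w}{8} = \frac{9}{8} - \frac{7 w}{8}$)
$F{\left(v \right)} = -3 + v$
$S{\left(J,V \right)} = -54 + 12 V + 18 J$ ($S{\left(J,V \right)} = -54 + 6 \cdot 1 \left(\left(3 J + V\right) + V\right) = -54 + 6 \cdot 1 \left(\left(V + 3 J\right) + V\right) = -54 + 6 \cdot 1 \left(2 V + 3 J\right) = -54 + 6 \left(2 V + 3 J\right) = -54 + \left(12 V + 18 J\right) = -54 + 12 V + 18 J$)
$S{\left(F{\left(6 \right)},k{\left(6 \right)} \right)} + 4190 = \left(-54 + 12 \left(\frac{9}{8} - \frac{21}{4}\right) + 18 \left(-3 + 6\right)\right) + 4190 = \left(-54 + 12 \left(\frac{9}{8} - \frac{21}{4}\right) + 18 \cdot 3\right) + 4190 = \left(-54 + 12 \left(- \frac{33}{8}\right) + 54\right) + 4190 = \left(-54 - \frac{99}{2} + 54\right) + 4190 = - \frac{99}{2} + 4190 = \frac{8281}{2}$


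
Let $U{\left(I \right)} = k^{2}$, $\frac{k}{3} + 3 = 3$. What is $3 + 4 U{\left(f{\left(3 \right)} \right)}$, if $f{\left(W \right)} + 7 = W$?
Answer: $3$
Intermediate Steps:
$k = 0$ ($k = -9 + 3 \cdot 3 = -9 + 9 = 0$)
$f{\left(W \right)} = -7 + W$
$U{\left(I \right)} = 0$ ($U{\left(I \right)} = 0^{2} = 0$)
$3 + 4 U{\left(f{\left(3 \right)} \right)} = 3 + 4 \cdot 0 = 3 + 0 = 3$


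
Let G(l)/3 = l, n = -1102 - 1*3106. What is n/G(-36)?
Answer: 1052/27 ≈ 38.963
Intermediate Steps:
n = -4208 (n = -1102 - 3106 = -4208)
G(l) = 3*l
n/G(-36) = -4208/(3*(-36)) = -4208/(-108) = -4208*(-1/108) = 1052/27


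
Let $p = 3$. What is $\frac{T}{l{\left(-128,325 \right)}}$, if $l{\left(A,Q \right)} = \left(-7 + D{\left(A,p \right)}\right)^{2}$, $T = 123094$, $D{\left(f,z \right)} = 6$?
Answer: $123094$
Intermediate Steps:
$l{\left(A,Q \right)} = 1$ ($l{\left(A,Q \right)} = \left(-7 + 6\right)^{2} = \left(-1\right)^{2} = 1$)
$\frac{T}{l{\left(-128,325 \right)}} = \frac{123094}{1} = 123094 \cdot 1 = 123094$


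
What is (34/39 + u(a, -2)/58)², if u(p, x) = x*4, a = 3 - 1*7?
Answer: 688900/1279161 ≈ 0.53856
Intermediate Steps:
a = -4 (a = 3 - 7 = -4)
u(p, x) = 4*x
(34/39 + u(a, -2)/58)² = (34/39 + (4*(-2))/58)² = (34*(1/39) - 8*1/58)² = (34/39 - 4/29)² = (830/1131)² = 688900/1279161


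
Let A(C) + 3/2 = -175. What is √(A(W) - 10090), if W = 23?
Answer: I*√41066/2 ≈ 101.32*I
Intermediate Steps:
A(C) = -353/2 (A(C) = -3/2 - 175 = -353/2)
√(A(W) - 10090) = √(-353/2 - 10090) = √(-20533/2) = I*√41066/2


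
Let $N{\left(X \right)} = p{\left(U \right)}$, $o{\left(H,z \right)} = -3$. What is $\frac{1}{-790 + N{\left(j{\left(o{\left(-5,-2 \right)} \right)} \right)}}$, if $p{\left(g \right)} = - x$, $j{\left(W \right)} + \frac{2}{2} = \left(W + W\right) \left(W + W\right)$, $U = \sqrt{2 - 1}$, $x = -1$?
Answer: $- \frac{1}{789} \approx -0.0012674$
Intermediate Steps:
$U = 1$ ($U = \sqrt{1} = 1$)
$j{\left(W \right)} = -1 + 4 W^{2}$ ($j{\left(W \right)} = -1 + \left(W + W\right) \left(W + W\right) = -1 + 2 W 2 W = -1 + 4 W^{2}$)
$p{\left(g \right)} = 1$ ($p{\left(g \right)} = \left(-1\right) \left(-1\right) = 1$)
$N{\left(X \right)} = 1$
$\frac{1}{-790 + N{\left(j{\left(o{\left(-5,-2 \right)} \right)} \right)}} = \frac{1}{-790 + 1} = \frac{1}{-789} = - \frac{1}{789}$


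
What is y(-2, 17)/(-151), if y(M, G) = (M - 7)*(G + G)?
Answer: 306/151 ≈ 2.0265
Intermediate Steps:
y(M, G) = 2*G*(-7 + M) (y(M, G) = (-7 + M)*(2*G) = 2*G*(-7 + M))
y(-2, 17)/(-151) = (2*17*(-7 - 2))/(-151) = -2*17*(-9)/151 = -1/151*(-306) = 306/151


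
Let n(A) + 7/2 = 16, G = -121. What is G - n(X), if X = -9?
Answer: -267/2 ≈ -133.50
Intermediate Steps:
n(A) = 25/2 (n(A) = -7/2 + 16 = 25/2)
G - n(X) = -121 - 1*25/2 = -121 - 25/2 = -267/2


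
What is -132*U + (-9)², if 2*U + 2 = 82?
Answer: -5199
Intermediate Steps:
U = 40 (U = -1 + (½)*82 = -1 + 41 = 40)
-132*U + (-9)² = -132*40 + (-9)² = -5280 + 81 = -5199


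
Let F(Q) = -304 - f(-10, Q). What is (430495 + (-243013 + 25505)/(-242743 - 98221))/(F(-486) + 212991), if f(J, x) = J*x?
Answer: 36695878672/17715381307 ≈ 2.0714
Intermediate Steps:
F(Q) = -304 + 10*Q (F(Q) = -304 - (-10)*Q = -304 + 10*Q)
(430495 + (-243013 + 25505)/(-242743 - 98221))/(F(-486) + 212991) = (430495 + (-243013 + 25505)/(-242743 - 98221))/((-304 + 10*(-486)) + 212991) = (430495 - 217508/(-340964))/((-304 - 4860) + 212991) = (430495 - 217508*(-1/340964))/(-5164 + 212991) = (430495 + 54377/85241)/207827 = (36695878672/85241)*(1/207827) = 36695878672/17715381307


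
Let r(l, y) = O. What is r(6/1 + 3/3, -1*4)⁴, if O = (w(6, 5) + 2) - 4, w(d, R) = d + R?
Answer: 6561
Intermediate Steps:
w(d, R) = R + d
O = 9 (O = ((5 + 6) + 2) - 4 = (11 + 2) - 4 = 13 - 4 = 9)
r(l, y) = 9
r(6/1 + 3/3, -1*4)⁴ = 9⁴ = 6561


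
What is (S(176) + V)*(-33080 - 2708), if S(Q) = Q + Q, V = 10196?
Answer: -377491824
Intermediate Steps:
S(Q) = 2*Q
(S(176) + V)*(-33080 - 2708) = (2*176 + 10196)*(-33080 - 2708) = (352 + 10196)*(-35788) = 10548*(-35788) = -377491824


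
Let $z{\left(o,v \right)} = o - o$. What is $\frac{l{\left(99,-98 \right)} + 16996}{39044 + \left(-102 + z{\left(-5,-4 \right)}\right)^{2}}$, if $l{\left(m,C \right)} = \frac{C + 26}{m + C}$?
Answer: $\frac{4231}{12362} \approx 0.34226$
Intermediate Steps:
$l{\left(m,C \right)} = \frac{26 + C}{C + m}$
$z{\left(o,v \right)} = 0$
$\frac{l{\left(99,-98 \right)} + 16996}{39044 + \left(-102 + z{\left(-5,-4 \right)}\right)^{2}} = \frac{\frac{26 - 98}{-98 + 99} + 16996}{39044 + \left(-102 + 0\right)^{2}} = \frac{1^{-1} \left(-72\right) + 16996}{39044 + \left(-102\right)^{2}} = \frac{1 \left(-72\right) + 16996}{39044 + 10404} = \frac{-72 + 16996}{49448} = 16924 \cdot \frac{1}{49448} = \frac{4231}{12362}$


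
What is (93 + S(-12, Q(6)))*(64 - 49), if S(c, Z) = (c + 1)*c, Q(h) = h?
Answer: 3375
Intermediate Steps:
S(c, Z) = c*(1 + c) (S(c, Z) = (1 + c)*c = c*(1 + c))
(93 + S(-12, Q(6)))*(64 - 49) = (93 - 12*(1 - 12))*(64 - 49) = (93 - 12*(-11))*15 = (93 + 132)*15 = 225*15 = 3375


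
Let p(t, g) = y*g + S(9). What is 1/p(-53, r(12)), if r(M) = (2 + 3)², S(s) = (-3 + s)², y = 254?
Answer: 1/6386 ≈ 0.00015659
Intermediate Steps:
r(M) = 25 (r(M) = 5² = 25)
p(t, g) = 36 + 254*g (p(t, g) = 254*g + (-3 + 9)² = 254*g + 6² = 254*g + 36 = 36 + 254*g)
1/p(-53, r(12)) = 1/(36 + 254*25) = 1/(36 + 6350) = 1/6386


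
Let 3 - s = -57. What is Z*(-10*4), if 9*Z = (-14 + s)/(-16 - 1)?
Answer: 1840/153 ≈ 12.026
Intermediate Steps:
s = 60 (s = 3 - 1*(-57) = 3 + 57 = 60)
Z = -46/153 (Z = ((-14 + 60)/(-16 - 1))/9 = (46/(-17))/9 = (46*(-1/17))/9 = (⅑)*(-46/17) = -46/153 ≈ -0.30065)
Z*(-10*4) = -(-460)*4/153 = -46/153*(-40) = 1840/153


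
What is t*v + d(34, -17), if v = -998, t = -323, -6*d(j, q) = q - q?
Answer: 322354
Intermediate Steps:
d(j, q) = 0 (d(j, q) = -(q - q)/6 = -⅙*0 = 0)
t*v + d(34, -17) = -323*(-998) + 0 = 322354 + 0 = 322354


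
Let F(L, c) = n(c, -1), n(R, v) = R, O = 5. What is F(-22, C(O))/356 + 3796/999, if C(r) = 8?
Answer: 339842/88911 ≈ 3.8223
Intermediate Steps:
F(L, c) = c
F(-22, C(O))/356 + 3796/999 = 8/356 + 3796/999 = 8*(1/356) + 3796*(1/999) = 2/89 + 3796/999 = 339842/88911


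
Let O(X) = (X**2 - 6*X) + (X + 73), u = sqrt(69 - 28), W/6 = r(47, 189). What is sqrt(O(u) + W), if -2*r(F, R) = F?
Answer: sqrt(-27 - 5*sqrt(41)) ≈ 7.6822*I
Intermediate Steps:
r(F, R) = -F/2
W = -141 (W = 6*(-1/2*47) = 6*(-47/2) = -141)
u = sqrt(41) ≈ 6.4031
O(X) = 73 + X**2 - 5*X (O(X) = (X**2 - 6*X) + (73 + X) = 73 + X**2 - 5*X)
sqrt(O(u) + W) = sqrt((73 + (sqrt(41))**2 - 5*sqrt(41)) - 141) = sqrt((73 + 41 - 5*sqrt(41)) - 141) = sqrt((114 - 5*sqrt(41)) - 141) = sqrt(-27 - 5*sqrt(41))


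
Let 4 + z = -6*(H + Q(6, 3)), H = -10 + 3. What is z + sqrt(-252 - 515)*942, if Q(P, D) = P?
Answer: 2 + 942*I*sqrt(767) ≈ 2.0 + 26088.0*I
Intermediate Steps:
H = -7
z = 2 (z = -4 - 6*(-7 + 6) = -4 - 6*(-1) = -4 + 6 = 2)
z + sqrt(-252 - 515)*942 = 2 + sqrt(-252 - 515)*942 = 2 + sqrt(-767)*942 = 2 + (I*sqrt(767))*942 = 2 + 942*I*sqrt(767)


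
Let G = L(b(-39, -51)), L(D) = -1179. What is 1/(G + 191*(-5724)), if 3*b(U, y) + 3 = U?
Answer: -1/1094463 ≈ -9.1369e-7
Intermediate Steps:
b(U, y) = -1 + U/3
G = -1179
1/(G + 191*(-5724)) = 1/(-1179 + 191*(-5724)) = 1/(-1179 - 1093284) = 1/(-1094463) = -1/1094463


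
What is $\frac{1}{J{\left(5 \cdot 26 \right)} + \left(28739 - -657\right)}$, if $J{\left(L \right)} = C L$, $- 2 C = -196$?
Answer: $\frac{1}{42136} \approx 2.3733 \cdot 10^{-5}$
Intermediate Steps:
$C = 98$ ($C = \left(- \frac{1}{2}\right) \left(-196\right) = 98$)
$J{\left(L \right)} = 98 L$
$\frac{1}{J{\left(5 \cdot 26 \right)} + \left(28739 - -657\right)} = \frac{1}{98 \cdot 5 \cdot 26 + \left(28739 - -657\right)} = \frac{1}{98 \cdot 130 + \left(28739 + 657\right)} = \frac{1}{12740 + 29396} = \frac{1}{42136}$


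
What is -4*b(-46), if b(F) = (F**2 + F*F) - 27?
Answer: -16820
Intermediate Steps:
b(F) = -27 + 2*F**2 (b(F) = (F**2 + F**2) - 27 = 2*F**2 - 27 = -27 + 2*F**2)
-4*b(-46) = -4*(-27 + 2*(-46)**2) = -4*(-27 + 2*2116) = -4*(-27 + 4232) = -4*4205 = -16820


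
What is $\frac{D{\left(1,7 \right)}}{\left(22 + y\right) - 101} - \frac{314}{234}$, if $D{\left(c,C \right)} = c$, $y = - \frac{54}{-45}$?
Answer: $- \frac{61658}{45513} \approx -1.3547$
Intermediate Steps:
$y = \frac{6}{5}$ ($y = \left(-54\right) \left(- \frac{1}{45}\right) = \frac{6}{5} \approx 1.2$)
$\frac{D{\left(1,7 \right)}}{\left(22 + y\right) - 101} - \frac{314}{234} = 1 \frac{1}{\left(22 + \frac{6}{5}\right) - 101} - \frac{314}{234} = 1 \frac{1}{\frac{116}{5} - 101} - \frac{157}{117} = 1 \frac{1}{- \frac{389}{5}} - \frac{157}{117} = 1 \left(- \frac{5}{389}\right) - \frac{157}{117} = - \frac{5}{389} - \frac{157}{117} = - \frac{61658}{45513}$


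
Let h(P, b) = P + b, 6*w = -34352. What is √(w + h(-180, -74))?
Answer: I*√53814/3 ≈ 77.326*I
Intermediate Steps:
w = -17176/3 (w = (⅙)*(-34352) = -17176/3 ≈ -5725.3)
√(w + h(-180, -74)) = √(-17176/3 + (-180 - 74)) = √(-17176/3 - 254) = √(-17938/3) = I*√53814/3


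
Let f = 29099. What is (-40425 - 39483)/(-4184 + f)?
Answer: -26636/8305 ≈ -3.2072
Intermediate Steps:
(-40425 - 39483)/(-4184 + f) = (-40425 - 39483)/(-4184 + 29099) = -79908/24915 = -79908*1/24915 = -26636/8305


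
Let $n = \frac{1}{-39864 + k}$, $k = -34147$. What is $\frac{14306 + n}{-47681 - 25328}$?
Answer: $- \frac{1058801365}{5403469099} \approx -0.19595$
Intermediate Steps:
$n = - \frac{1}{74011}$ ($n = \frac{1}{-39864 - 34147} = \frac{1}{-74011} = - \frac{1}{74011} \approx -1.3512 \cdot 10^{-5}$)
$\frac{14306 + n}{-47681 - 25328} = \frac{14306 - \frac{1}{74011}}{-47681 - 25328} = \frac{1058801365}{74011 \left(-73009\right)} = \frac{1058801365}{74011} \left(- \frac{1}{73009}\right) = - \frac{1058801365}{5403469099}$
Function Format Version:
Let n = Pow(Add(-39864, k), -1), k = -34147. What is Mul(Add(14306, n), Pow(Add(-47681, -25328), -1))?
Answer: Rational(-1058801365, 5403469099) ≈ -0.19595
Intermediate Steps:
n = Rational(-1, 74011) (n = Pow(Add(-39864, -34147), -1) = Pow(-74011, -1) = Rational(-1, 74011) ≈ -1.3512e-5)
Mul(Add(14306, n), Pow(Add(-47681, -25328), -1)) = Mul(Add(14306, Rational(-1, 74011)), Pow(Add(-47681, -25328), -1)) = Mul(Rational(1058801365, 74011), Pow(-73009, -1)) = Mul(Rational(1058801365, 74011), Rational(-1, 73009)) = Rational(-1058801365, 5403469099)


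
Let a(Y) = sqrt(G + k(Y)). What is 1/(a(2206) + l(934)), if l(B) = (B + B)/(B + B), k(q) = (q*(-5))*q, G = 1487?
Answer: 1/24330694 - I*sqrt(24330693)/24330694 ≈ 4.11e-8 - 0.00020273*I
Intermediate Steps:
k(q) = -5*q**2 (k(q) = (-5*q)*q = -5*q**2)
a(Y) = sqrt(1487 - 5*Y**2)
l(B) = 1 (l(B) = (2*B)/((2*B)) = (2*B)*(1/(2*B)) = 1)
1/(a(2206) + l(934)) = 1/(sqrt(1487 - 5*2206**2) + 1) = 1/(sqrt(1487 - 5*4866436) + 1) = 1/(sqrt(1487 - 24332180) + 1) = 1/(sqrt(-24330693) + 1) = 1/(I*sqrt(24330693) + 1) = 1/(1 + I*sqrt(24330693))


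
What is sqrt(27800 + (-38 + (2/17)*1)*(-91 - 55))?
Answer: 4*sqrt(602038)/17 ≈ 182.57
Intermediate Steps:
sqrt(27800 + (-38 + (2/17)*1)*(-91 - 55)) = sqrt(27800 + (-38 + (2*(1/17))*1)*(-146)) = sqrt(27800 + (-38 + (2/17)*1)*(-146)) = sqrt(27800 + (-38 + 2/17)*(-146)) = sqrt(27800 - 644/17*(-146)) = sqrt(27800 + 94024/17) = sqrt(566624/17) = 4*sqrt(602038)/17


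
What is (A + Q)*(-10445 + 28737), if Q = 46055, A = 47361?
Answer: 1708765472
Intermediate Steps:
(A + Q)*(-10445 + 28737) = (47361 + 46055)*(-10445 + 28737) = 93416*18292 = 1708765472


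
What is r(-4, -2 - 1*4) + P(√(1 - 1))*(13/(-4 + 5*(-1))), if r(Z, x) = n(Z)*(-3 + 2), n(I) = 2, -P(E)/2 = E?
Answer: -2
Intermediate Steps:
P(E) = -2*E
r(Z, x) = -2 (r(Z, x) = 2*(-3 + 2) = 2*(-1) = -2)
r(-4, -2 - 1*4) + P(√(1 - 1))*(13/(-4 + 5*(-1))) = -2 + (-2*√(1 - 1))*(13/(-4 + 5*(-1))) = -2 + (-2*√0)*(13/(-4 - 5)) = -2 + (-2*0)*(13/(-9)) = -2 + 0*(13*(-⅑)) = -2 + 0*(-13/9) = -2 + 0 = -2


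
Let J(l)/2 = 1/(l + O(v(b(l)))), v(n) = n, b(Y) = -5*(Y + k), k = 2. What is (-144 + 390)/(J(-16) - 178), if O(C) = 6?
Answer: -410/297 ≈ -1.3805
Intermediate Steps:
b(Y) = -10 - 5*Y (b(Y) = -5*(Y + 2) = -5*(2 + Y) = -10 - 5*Y)
J(l) = 2/(6 + l) (J(l) = 2/(l + 6) = 2/(6 + l))
(-144 + 390)/(J(-16) - 178) = (-144 + 390)/(2/(6 - 16) - 178) = 246/(2/(-10) - 178) = 246/(2*(-⅒) - 178) = 246/(-⅕ - 178) = 246/(-891/5) = 246*(-5/891) = -410/297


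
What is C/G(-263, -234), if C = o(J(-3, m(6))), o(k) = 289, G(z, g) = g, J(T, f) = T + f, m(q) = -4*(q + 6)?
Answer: -289/234 ≈ -1.2350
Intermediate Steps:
m(q) = -24 - 4*q (m(q) = -4*(6 + q) = -24 - 4*q)
C = 289
C/G(-263, -234) = 289/(-234) = 289*(-1/234) = -289/234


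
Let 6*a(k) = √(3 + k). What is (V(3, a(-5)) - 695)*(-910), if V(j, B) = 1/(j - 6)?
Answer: 1898260/3 ≈ 6.3275e+5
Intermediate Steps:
a(k) = √(3 + k)/6
V(j, B) = 1/(-6 + j)
(V(3, a(-5)) - 695)*(-910) = (1/(-6 + 3) - 695)*(-910) = (1/(-3) - 695)*(-910) = (-⅓ - 695)*(-910) = -2086/3*(-910) = 1898260/3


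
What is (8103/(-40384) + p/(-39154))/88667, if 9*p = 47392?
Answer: -2384631143/630899231056704 ≈ -3.7797e-6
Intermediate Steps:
p = 47392/9 (p = (⅑)*47392 = 47392/9 ≈ 5265.8)
(8103/(-40384) + p/(-39154))/88667 = (8103/(-40384) + (47392/9)/(-39154))/88667 = (8103*(-1/40384) + (47392/9)*(-1/39154))*(1/88667) = (-8103/40384 - 23696/176193)*(1/88667) = -2384631143/7115378112*1/88667 = -2384631143/630899231056704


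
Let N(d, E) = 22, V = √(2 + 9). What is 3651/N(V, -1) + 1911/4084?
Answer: 7476363/44924 ≈ 166.42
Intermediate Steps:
V = √11 ≈ 3.3166
3651/N(V, -1) + 1911/4084 = 3651/22 + 1911/4084 = 7476363/44924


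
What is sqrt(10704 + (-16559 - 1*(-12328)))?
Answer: sqrt(6473) ≈ 80.455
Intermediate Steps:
sqrt(10704 + (-16559 - 1*(-12328))) = sqrt(10704 + (-16559 + 12328)) = sqrt(10704 - 4231) = sqrt(6473)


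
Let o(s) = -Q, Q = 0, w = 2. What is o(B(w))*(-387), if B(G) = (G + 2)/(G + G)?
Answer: 0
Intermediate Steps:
B(G) = (2 + G)/(2*G) (B(G) = (2 + G)/((2*G)) = (2 + G)*(1/(2*G)) = (2 + G)/(2*G))
o(s) = 0 (o(s) = -1*0 = 0)
o(B(w))*(-387) = 0*(-387) = 0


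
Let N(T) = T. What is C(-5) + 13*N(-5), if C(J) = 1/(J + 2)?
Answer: -196/3 ≈ -65.333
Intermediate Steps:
C(J) = 1/(2 + J)
C(-5) + 13*N(-5) = 1/(2 - 5) + 13*(-5) = 1/(-3) - 65 = -⅓ - 65 = -196/3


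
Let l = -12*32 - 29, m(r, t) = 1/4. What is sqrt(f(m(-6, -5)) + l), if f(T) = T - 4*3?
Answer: I*sqrt(1699)/2 ≈ 20.609*I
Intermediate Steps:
m(r, t) = 1/4
f(T) = -12 + T (f(T) = T - 12 = -12 + T)
l = -413 (l = -384 - 29 = -413)
sqrt(f(m(-6, -5)) + l) = sqrt((-12 + 1/4) - 413) = sqrt(-47/4 - 413) = sqrt(-1699/4) = I*sqrt(1699)/2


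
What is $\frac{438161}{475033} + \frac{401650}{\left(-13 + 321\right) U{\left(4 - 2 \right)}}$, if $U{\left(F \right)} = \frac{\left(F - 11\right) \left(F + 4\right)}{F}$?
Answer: $- \frac{93576628787}{1975187214} \approx -47.376$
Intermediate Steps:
$U{\left(F \right)} = \frac{\left(-11 + F\right) \left(4 + F\right)}{F}$
$\frac{438161}{475033} + \frac{401650}{\left(-13 + 321\right) U{\left(4 - 2 \right)}} = \frac{438161}{475033} + \frac{401650}{\left(-13 + 321\right) \left(-7 + \left(4 - 2\right) - \frac{44}{4 - 2}\right)} = 438161 \cdot \frac{1}{475033} + \frac{401650}{308 \left(-7 + \left(4 - 2\right) - \frac{44}{4 - 2}\right)} = \frac{438161}{475033} + \frac{401650}{308 \left(-7 + 2 - \frac{44}{2}\right)} = \frac{438161}{475033} + \frac{401650}{308 \left(-7 + 2 - 22\right)} = \frac{438161}{475033} + \frac{401650}{308 \left(-27\right)} = \frac{438161}{475033} + \frac{401650}{-8316} = \frac{438161}{475033} + 401650 \left(- \frac{1}{8316}\right) = \frac{438161}{475033} - \frac{200825}{4158} = - \frac{93576628787}{1975187214}$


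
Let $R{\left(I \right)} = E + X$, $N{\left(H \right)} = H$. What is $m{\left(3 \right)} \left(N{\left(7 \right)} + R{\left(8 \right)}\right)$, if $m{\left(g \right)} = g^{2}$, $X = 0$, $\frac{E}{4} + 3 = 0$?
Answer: $-45$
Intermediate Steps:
$E = -12$ ($E = -12 + 4 \cdot 0 = -12 + 0 = -12$)
$R{\left(I \right)} = -12$ ($R{\left(I \right)} = -12 + 0 = -12$)
$m{\left(3 \right)} \left(N{\left(7 \right)} + R{\left(8 \right)}\right) = 3^{2} \left(7 - 12\right) = 9 \left(-5\right) = -45$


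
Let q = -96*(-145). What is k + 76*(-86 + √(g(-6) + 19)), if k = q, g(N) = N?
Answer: 7384 + 76*√13 ≈ 7658.0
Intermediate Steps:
q = 13920
k = 13920
k + 76*(-86 + √(g(-6) + 19)) = 13920 + 76*(-86 + √(-6 + 19)) = 13920 + 76*(-86 + √13) = 13920 + (-6536 + 76*√13) = 7384 + 76*√13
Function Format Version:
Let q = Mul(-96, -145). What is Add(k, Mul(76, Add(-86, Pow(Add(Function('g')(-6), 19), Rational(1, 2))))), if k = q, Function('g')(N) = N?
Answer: Add(7384, Mul(76, Pow(13, Rational(1, 2)))) ≈ 7658.0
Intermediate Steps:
q = 13920
k = 13920
Add(k, Mul(76, Add(-86, Pow(Add(Function('g')(-6), 19), Rational(1, 2))))) = Add(13920, Mul(76, Add(-86, Pow(Add(-6, 19), Rational(1, 2))))) = Add(13920, Mul(76, Add(-86, Pow(13, Rational(1, 2))))) = Add(13920, Add(-6536, Mul(76, Pow(13, Rational(1, 2))))) = Add(7384, Mul(76, Pow(13, Rational(1, 2))))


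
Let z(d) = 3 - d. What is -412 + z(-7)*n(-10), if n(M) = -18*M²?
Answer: -18412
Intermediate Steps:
-412 + z(-7)*n(-10) = -412 + (3 - 1*(-7))*(-18*(-10)²) = -412 + (3 + 7)*(-18*100) = -412 + 10*(-1800) = -412 - 18000 = -18412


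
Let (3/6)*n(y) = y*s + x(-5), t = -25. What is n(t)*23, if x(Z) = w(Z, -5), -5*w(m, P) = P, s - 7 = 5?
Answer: -13754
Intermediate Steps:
s = 12 (s = 7 + 5 = 12)
w(m, P) = -P/5
x(Z) = 1 (x(Z) = -⅕*(-5) = 1)
n(y) = 2 + 24*y (n(y) = 2*(y*12 + 1) = 2*(12*y + 1) = 2*(1 + 12*y) = 2 + 24*y)
n(t)*23 = (2 + 24*(-25))*23 = (2 - 600)*23 = -598*23 = -13754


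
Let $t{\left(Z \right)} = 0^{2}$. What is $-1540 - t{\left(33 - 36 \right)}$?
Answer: $-1540$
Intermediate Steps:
$t{\left(Z \right)} = 0$
$-1540 - t{\left(33 - 36 \right)} = -1540 - 0 = -1540 + 0 = -1540$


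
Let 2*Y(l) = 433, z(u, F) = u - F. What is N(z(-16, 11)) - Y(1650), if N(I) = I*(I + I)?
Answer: 2483/2 ≈ 1241.5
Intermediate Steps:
Y(l) = 433/2 (Y(l) = (½)*433 = 433/2)
N(I) = 2*I² (N(I) = I*(2*I) = 2*I²)
N(z(-16, 11)) - Y(1650) = 2*(-16 - 1*11)² - 1*433/2 = 2*(-16 - 11)² - 433/2 = 2*(-27)² - 433/2 = 2*729 - 433/2 = 1458 - 433/2 = 2483/2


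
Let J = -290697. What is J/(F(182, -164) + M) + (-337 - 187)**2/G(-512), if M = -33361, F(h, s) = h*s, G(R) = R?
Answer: -1075427345/2022688 ≈ -531.68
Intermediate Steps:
J/(F(182, -164) + M) + (-337 - 187)**2/G(-512) = -290697/(182*(-164) - 33361) + (-337 - 187)**2/(-512) = -290697/(-29848 - 33361) + (-524)**2*(-1/512) = -290697/(-63209) + 274576*(-1/512) = -290697*(-1/63209) - 17161/32 = 290697/63209 - 17161/32 = -1075427345/2022688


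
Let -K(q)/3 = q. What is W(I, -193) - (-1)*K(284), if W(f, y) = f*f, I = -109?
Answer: 11029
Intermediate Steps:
W(f, y) = f**2
K(q) = -3*q
W(I, -193) - (-1)*K(284) = (-109)**2 - (-1)*(-3*284) = 11881 - (-1)*(-852) = 11881 - 1*852 = 11881 - 852 = 11029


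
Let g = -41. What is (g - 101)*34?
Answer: -4828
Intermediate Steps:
(g - 101)*34 = (-41 - 101)*34 = -142*34 = -4828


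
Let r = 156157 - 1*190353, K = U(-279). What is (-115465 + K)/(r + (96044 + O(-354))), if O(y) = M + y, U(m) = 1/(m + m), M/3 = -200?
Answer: -64429471/33978852 ≈ -1.8962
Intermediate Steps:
M = -600 (M = 3*(-200) = -600)
U(m) = 1/(2*m)
O(y) = -600 + y
K = -1/558 (K = (½)/(-279) = (½)*(-1/279) = -1/558 ≈ -0.0017921)
r = -34196 (r = 156157 - 190353 = -34196)
(-115465 + K)/(r + (96044 + O(-354))) = (-115465 - 1/558)/(-34196 + (96044 + (-600 - 354))) = -64429471/(558*(-34196 + (96044 - 954))) = -64429471/(558*(-34196 + 95090)) = -64429471/558/60894 = -64429471/558*1/60894 = -64429471/33978852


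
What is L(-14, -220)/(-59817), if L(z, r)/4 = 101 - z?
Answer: -460/59817 ≈ -0.0076901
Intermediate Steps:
L(z, r) = 404 - 4*z (L(z, r) = 4*(101 - z) = 404 - 4*z)
L(-14, -220)/(-59817) = (404 - 4*(-14))/(-59817) = (404 + 56)*(-1/59817) = 460*(-1/59817) = -460/59817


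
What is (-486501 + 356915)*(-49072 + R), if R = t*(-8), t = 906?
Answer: 7298283520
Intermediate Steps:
R = -7248 (R = 906*(-8) = -7248)
(-486501 + 356915)*(-49072 + R) = (-486501 + 356915)*(-49072 - 7248) = -129586*(-56320) = 7298283520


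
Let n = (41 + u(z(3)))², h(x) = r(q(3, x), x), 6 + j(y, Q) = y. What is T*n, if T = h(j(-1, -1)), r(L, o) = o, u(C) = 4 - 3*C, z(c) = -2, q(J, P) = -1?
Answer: -18207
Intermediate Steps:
j(y, Q) = -6 + y
h(x) = x
T = -7 (T = -6 - 1 = -7)
n = 2601 (n = (41 + (4 - 3*(-2)))² = (41 + (4 + 6))² = (41 + 10)² = 51² = 2601)
T*n = -7*2601 = -18207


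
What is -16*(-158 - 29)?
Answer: 2992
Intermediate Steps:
-16*(-158 - 29) = -16*(-187) = 2992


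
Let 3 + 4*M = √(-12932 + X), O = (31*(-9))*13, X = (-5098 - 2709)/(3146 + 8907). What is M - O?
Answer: 14505/4 + I*√1878787927759/48212 ≈ 3626.3 + 28.43*I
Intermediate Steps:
X = -7807/12053 ≈ -0.64772
O = -3627 (O = -279*13 = -3627)
M = -¾ + I*√1878787927759/48212 (M = -¾ + √(-12932 - 7807/12053)/4 = -¾ + √(-155877203/12053)/4 = -¾ + (I*√1878787927759/12053)/4 = -¾ + I*√1878787927759/48212 ≈ -0.75 + 28.43*I)
M - O = (-¾ + I*√1878787927759/48212) - 1*(-3627) = (-¾ + I*√1878787927759/48212) + 3627 = 14505/4 + I*√1878787927759/48212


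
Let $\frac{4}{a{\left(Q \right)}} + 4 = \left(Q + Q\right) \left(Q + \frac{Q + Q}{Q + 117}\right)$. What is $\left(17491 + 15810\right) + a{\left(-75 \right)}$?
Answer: $\frac{686600025}{20618} \approx 33301.0$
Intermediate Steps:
$a{\left(Q \right)} = \frac{4}{-4 + 2 Q \left(Q + \frac{2 Q}{117 + Q}\right)}$ ($a{\left(Q \right)} = \frac{4}{-4 + \left(Q + Q\right) \left(Q + \frac{Q + Q}{Q + 117}\right)} = \frac{4}{-4 + 2 Q \left(Q + \frac{2 Q}{117 + Q}\right)}$)
$\left(17491 + 15810\right) + a{\left(-75 \right)} = \left(17491 + 15810\right) + \frac{2 \left(117 - 75\right)}{-234 + \left(-75\right)^{3} - -150 + 119 \left(-75\right)^{2}} = 33301 + 2 \frac{1}{-234 - 421875 + 150 + 119 \cdot 5625} \cdot 42 = 33301 + 2 \frac{1}{-234 - 421875 + 150 + 669375} \cdot 42 = 33301 + 2 \cdot \frac{1}{247416} \cdot 42 = 33301 + \frac{7}{20618} = \frac{686600025}{20618}$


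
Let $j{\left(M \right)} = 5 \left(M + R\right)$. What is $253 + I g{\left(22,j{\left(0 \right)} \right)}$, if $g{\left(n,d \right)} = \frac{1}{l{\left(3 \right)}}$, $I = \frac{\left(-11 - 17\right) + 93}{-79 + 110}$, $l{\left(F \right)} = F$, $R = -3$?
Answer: $\frac{23594}{93} \approx 253.7$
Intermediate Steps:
$j{\left(M \right)} = -15 + 5 M$ ($j{\left(M \right)} = 5 \left(M - 3\right) = 5 \left(-3 + M\right) = -15 + 5 M$)
$I = \frac{65}{31}$ ($I = \frac{\left(-11 - 17\right) + 93}{31} = \left(-28 + 93\right) \frac{1}{31} = 65 \cdot \frac{1}{31} = \frac{65}{31} \approx 2.0968$)
$g{\left(n,d \right)} = \frac{1}{3}$
$253 + I g{\left(22,j{\left(0 \right)} \right)} = 253 + \frac{65}{31} \cdot \frac{1}{3} = 253 + \frac{65}{93} = \frac{23594}{93}$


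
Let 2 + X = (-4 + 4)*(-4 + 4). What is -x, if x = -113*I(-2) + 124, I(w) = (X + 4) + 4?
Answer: 554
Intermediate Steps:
X = -2 (X = -2 + (-4 + 4)*(-4 + 4) = -2 + 0*0 = -2 + 0 = -2)
I(w) = 6 (I(w) = (-2 + 4) + 4 = 2 + 4 = 6)
x = -554 (x = -113*6 + 124 = -678 + 124 = -554)
-x = -1*(-554) = 554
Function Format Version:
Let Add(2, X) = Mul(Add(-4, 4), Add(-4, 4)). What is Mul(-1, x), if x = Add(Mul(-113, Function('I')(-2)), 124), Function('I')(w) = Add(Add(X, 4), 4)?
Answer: 554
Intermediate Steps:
X = -2 (X = Add(-2, Mul(Add(-4, 4), Add(-4, 4))) = Add(-2, Mul(0, 0)) = Add(-2, 0) = -2)
Function('I')(w) = 6 (Function('I')(w) = Add(Add(-2, 4), 4) = Add(2, 4) = 6)
x = -554 (x = Add(Mul(-113, 6), 124) = Add(-678, 124) = -554)
Mul(-1, x) = Mul(-1, -554) = 554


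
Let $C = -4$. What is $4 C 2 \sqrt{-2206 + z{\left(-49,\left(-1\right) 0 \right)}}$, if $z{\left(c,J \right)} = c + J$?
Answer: $- 32 i \sqrt{2255} \approx - 1519.6 i$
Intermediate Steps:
$z{\left(c,J \right)} = J + c$
$4 C 2 \sqrt{-2206 + z{\left(-49,\left(-1\right) 0 \right)}} = 4 \left(-4\right) 2 \sqrt{-2206 - 49} = \left(-16\right) 2 \sqrt{-2206 + \left(0 - 49\right)} = - 32 \sqrt{-2206 - 49} = - 32 \sqrt{-2255} = - 32 i \sqrt{2255}$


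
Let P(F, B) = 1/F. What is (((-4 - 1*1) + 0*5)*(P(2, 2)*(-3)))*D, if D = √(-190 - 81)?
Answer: 15*I*√271/2 ≈ 123.47*I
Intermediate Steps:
D = I*√271 (D = √(-271) = I*√271 ≈ 16.462*I)
(((-4 - 1*1) + 0*5)*(P(2, 2)*(-3)))*D = (((-4 - 1*1) + 0*5)*(-3/2))*(I*√271) = (((-4 - 1) + 0)*((½)*(-3)))*(I*√271) = ((-5 + 0)*(-3/2))*(I*√271) = (-5*(-3/2))*(I*√271) = 15*(I*√271)/2 = 15*I*√271/2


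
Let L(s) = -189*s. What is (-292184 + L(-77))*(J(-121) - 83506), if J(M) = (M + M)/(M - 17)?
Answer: 1599652352383/69 ≈ 2.3183e+10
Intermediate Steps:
J(M) = 2*M/(-17 + M) (J(M) = (2*M)/(-17 + M) = 2*M/(-17 + M))
(-292184 + L(-77))*(J(-121) - 83506) = (-292184 - 189*(-77))*(2*(-121)/(-17 - 121) - 83506) = (-292184 + 14553)*(2*(-121)/(-138) - 83506) = -277631*(2*(-121)*(-1/138) - 83506) = -277631*(121/69 - 83506) = -277631*(-5761793/69) = 1599652352383/69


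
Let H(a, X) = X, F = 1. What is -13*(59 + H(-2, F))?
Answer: -780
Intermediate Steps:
-13*(59 + H(-2, F)) = -13*(59 + 1) = -13*60 = -780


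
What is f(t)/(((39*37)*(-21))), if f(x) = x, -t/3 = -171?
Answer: -57/3367 ≈ -0.016929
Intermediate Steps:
t = 513 (t = -3*(-171) = 513)
f(t)/(((39*37)*(-21))) = 513/(((39*37)*(-21))) = 513/((1443*(-21))) = 513/(-30303) = 513*(-1/30303) = -57/3367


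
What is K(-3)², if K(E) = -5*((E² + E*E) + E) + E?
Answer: 6084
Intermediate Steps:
K(E) = -10*E² - 4*E (K(E) = -5*((E² + E²) + E) + E = -5*(2*E² + E) + E = -5*(E + 2*E²) + E = (-10*E² - 5*E) + E = -10*E² - 4*E)
K(-3)² = (-2*(-3)*(2 + 5*(-3)))² = (-2*(-3)*(2 - 15))² = (-2*(-3)*(-13))² = (-78)² = 6084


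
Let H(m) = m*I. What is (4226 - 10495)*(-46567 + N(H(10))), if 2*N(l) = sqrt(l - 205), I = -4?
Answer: 291928523 - 43883*I*sqrt(5)/2 ≈ 2.9193e+8 - 49063.0*I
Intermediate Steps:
H(m) = -4*m (H(m) = m*(-4) = -4*m)
N(l) = sqrt(-205 + l)/2 (N(l) = sqrt(l - 205)/2 = sqrt(-205 + l)/2)
(4226 - 10495)*(-46567 + N(H(10))) = (4226 - 10495)*(-46567 + sqrt(-205 - 4*10)/2) = -6269*(-46567 + sqrt(-205 - 40)/2) = -6269*(-46567 + sqrt(-245)/2) = -6269*(-46567 + (7*I*sqrt(5))/2) = -6269*(-46567 + 7*I*sqrt(5)/2) = 291928523 - 43883*I*sqrt(5)/2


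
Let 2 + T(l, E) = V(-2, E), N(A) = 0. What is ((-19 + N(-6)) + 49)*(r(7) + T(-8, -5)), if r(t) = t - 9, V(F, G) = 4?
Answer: 0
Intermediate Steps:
T(l, E) = 2 (T(l, E) = -2 + 4 = 2)
r(t) = -9 + t
((-19 + N(-6)) + 49)*(r(7) + T(-8, -5)) = ((-19 + 0) + 49)*((-9 + 7) + 2) = (-19 + 49)*(-2 + 2) = 30*0 = 0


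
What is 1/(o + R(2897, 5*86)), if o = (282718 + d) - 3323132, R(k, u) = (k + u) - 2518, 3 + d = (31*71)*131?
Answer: -1/2751277 ≈ -3.6347e-7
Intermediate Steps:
d = 288328 (d = -3 + (31*71)*131 = -3 + 2201*131 = -3 + 288331 = 288328)
R(k, u) = -2518 + k + u
o = -2752086 (o = (282718 + 288328) - 3323132 = 571046 - 3323132 = -2752086)
1/(o + R(2897, 5*86)) = 1/(-2752086 + (-2518 + 2897 + 5*86)) = 1/(-2752086 + (-2518 + 2897 + 430)) = 1/(-2752086 + 809) = 1/(-2751277) = -1/2751277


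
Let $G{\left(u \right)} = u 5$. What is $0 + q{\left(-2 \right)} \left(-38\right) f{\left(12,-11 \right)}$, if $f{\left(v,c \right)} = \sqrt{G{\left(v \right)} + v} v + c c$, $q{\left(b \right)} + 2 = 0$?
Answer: $9196 + 5472 \sqrt{2} \approx 16935.0$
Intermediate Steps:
$G{\left(u \right)} = 5 u$
$q{\left(b \right)} = -2$ ($q{\left(b \right)} = -2 + 0 = -2$)
$f{\left(v,c \right)} = c^{2} + \sqrt{6} v^{\frac{3}{2}}$ ($f{\left(v,c \right)} = \sqrt{5 v + v} v + c c = \sqrt{6 v} v + c^{2} = \sqrt{6} \sqrt{v} v + c^{2} = \sqrt{6} v^{\frac{3}{2}} + c^{2} = c^{2} + \sqrt{6} v^{\frac{3}{2}}$)
$0 + q{\left(-2 \right)} \left(-38\right) f{\left(12,-11 \right)} = 0 + \left(-2\right) \left(-38\right) \left(\left(-11\right)^{2} + \sqrt{6} \cdot 12^{\frac{3}{2}}\right) = 0 + 76 \left(121 + \sqrt{6} \cdot 24 \sqrt{3}\right) = 0 + 76 \left(121 + 72 \sqrt{2}\right) = 0 + \left(9196 + 5472 \sqrt{2}\right) = 9196 + 5472 \sqrt{2}$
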